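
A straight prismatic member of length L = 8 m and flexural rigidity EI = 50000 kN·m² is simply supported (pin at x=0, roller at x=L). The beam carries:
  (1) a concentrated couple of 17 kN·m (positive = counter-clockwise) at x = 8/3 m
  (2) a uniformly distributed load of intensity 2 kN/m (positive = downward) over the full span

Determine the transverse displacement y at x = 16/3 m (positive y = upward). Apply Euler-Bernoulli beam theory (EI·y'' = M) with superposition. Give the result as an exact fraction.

y(16/3) = -898/759375 m

Load 1 — applied couple M₀=17 kN·m at a=8/3 m (b=L-a=16/3):
  y_1 = (M₀x³/(6L)-M₀(x-a)²/2+C₁x)/EI  [x>a] with C₁=M₀(3b²-L²)/(6L)=68/9 = (17·(16/3)³/(6·8)-17·((16/3)-(8/3))²/2+(68/9)·(16/3))/50000 = 34/50625 m
Load 2 — uniform load w=2 kN/m over full span:
  y_2 = -wx(L³-2Lx²+x³)/(24EI) = -2·(16/3)·(8³-2·8·(16/3)²+(16/3)³)/(24·50000) = -1408/759375 m
Superposition: y = Σ y_i = -898/759375 m ≈ -0.001183 m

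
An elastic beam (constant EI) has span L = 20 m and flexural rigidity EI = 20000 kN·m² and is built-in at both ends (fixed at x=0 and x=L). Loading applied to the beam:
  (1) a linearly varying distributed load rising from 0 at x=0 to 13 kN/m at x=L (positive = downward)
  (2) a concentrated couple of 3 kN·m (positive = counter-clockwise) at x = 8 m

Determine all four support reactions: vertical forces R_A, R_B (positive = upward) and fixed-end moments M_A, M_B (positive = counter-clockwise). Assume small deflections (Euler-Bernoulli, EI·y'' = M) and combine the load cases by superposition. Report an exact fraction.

Load 1 — triangular load w₀=13 kN/m (0→w₀ over full span):
  R_A = 3w₀L/20 = 3·13·20/20 = 39 kN
  M_A = w₀L²/30 = 13·20²/30 = 520/3 kN·m
  R_B = 7w₀L/20 = 7·13·20/20 = 91 kN
  M_B = -w₀L²/20 = -13·20²/20 = -260 kN·m
Load 2 — applied couple M₀=3 kN·m at a=8 m (b=L-a=12):
  R_A = 6M₀ab/L³ = 6·3·8·12/20³ = 27/125 kN
  M_A = M₀b(2a-b)/L² = 3·12·(2·8-12)/20² = 9/25 kN·m
  R_B = -6M₀ab/L³ = -6·3·8·12/20³ = -27/125 kN
  M_B = M₀a(2b-a)/L² = 3·8·(2·12-8)/20² = 24/25 kN·m
Superposition: R_A = 4902/125 kN, M_A = 13027/75 kN·m, R_B = 11348/125 kN, M_B = -6476/25 kN·m

R_A = 4902/125 kN, M_A = 13027/75 kN·m, R_B = 11348/125 kN, M_B = -6476/25 kN·m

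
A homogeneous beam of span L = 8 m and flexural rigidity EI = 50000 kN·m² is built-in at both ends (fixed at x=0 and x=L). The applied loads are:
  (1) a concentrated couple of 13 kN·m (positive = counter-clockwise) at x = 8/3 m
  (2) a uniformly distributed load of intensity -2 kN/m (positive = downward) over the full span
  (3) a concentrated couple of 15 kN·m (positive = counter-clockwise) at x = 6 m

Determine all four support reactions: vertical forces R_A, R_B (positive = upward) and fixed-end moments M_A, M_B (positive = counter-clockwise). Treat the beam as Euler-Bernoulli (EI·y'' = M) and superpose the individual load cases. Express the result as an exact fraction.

Load 1 — applied couple M₀=13 kN·m at a=8/3 m (b=L-a=16/3):
  R_A = 6M₀ab/L³ = 6·13·(8/3)·(16/3)/8³ = 13/6 kN
  M_A = M₀b(2a-b)/L² = 13·(16/3)·(2·(8/3)-(16/3))/8² = 0 kN·m
  R_B = -6M₀ab/L³ = -6·13·(8/3)·(16/3)/8³ = -13/6 kN
  M_B = M₀a(2b-a)/L² = 13·(8/3)·(2·(16/3)-(8/3))/8² = 13/3 kN·m
Load 2 — uniform load w=-2 kN/m over full span:
  R_A = wL/2 = (-2)·8/2 = -8 kN
  M_A = wL²/12 = (-2)·8²/12 = -32/3 kN·m
  R_B = wL/2 = (-2)·8/2 = -8 kN
  M_B = -wL²/12 = -(-2)·8²/12 = 32/3 kN·m
Load 3 — applied couple M₀=15 kN·m at a=6 m (b=L-a=2):
  R_A = 6M₀ab/L³ = 6·15·6·2/8³ = 135/64 kN
  M_A = M₀b(2a-b)/L² = 15·2·(2·6-2)/8² = 75/16 kN·m
  R_B = -6M₀ab/L³ = -6·15·6·2/8³ = -135/64 kN
  M_B = M₀a(2b-a)/L² = 15·6·(2·2-6)/8² = -45/16 kN·m
Superposition: R_A = -715/192 kN, M_A = -287/48 kN·m, R_B = -2357/192 kN, M_B = 195/16 kN·m

R_A = -715/192 kN, M_A = -287/48 kN·m, R_B = -2357/192 kN, M_B = 195/16 kN·m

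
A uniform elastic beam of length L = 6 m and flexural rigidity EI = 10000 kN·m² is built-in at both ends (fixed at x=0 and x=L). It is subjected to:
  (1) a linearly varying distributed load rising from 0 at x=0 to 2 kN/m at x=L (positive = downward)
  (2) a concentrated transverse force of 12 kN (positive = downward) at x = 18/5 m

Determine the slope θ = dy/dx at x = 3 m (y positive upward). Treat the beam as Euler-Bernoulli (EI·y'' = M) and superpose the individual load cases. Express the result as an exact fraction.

θ(3) = -1953/10000000 rad

Load 1 — triangular load w₀=2 kN/m (0→w₀ over full span):
  θ_1 = -w₀(2x(L-x)(L-2x)(x+2L)+x²(L-x)²)/(120LEI) = -2·(2·3·(6-3)·(6-2·3)·(3+2·6)+3²·(6-3)²)/(120·6·10000) = -9/400000 rad
Load 2 — point force P=12 kN at a=18/5 m (b=L-a=12/5):
  θ_2 = -Pb²x(2aL-(3a+b)x)/(2L³EI)  [x≤a] = -12·(12/5)²·3·(2·(18/5)·6-(3·(18/5)+(12/5))·3)/(2·6³·10000) = -27/156250 rad
Superposition: θ = Σ θ_i = -1953/10000000 rad ≈ -0.000195 rad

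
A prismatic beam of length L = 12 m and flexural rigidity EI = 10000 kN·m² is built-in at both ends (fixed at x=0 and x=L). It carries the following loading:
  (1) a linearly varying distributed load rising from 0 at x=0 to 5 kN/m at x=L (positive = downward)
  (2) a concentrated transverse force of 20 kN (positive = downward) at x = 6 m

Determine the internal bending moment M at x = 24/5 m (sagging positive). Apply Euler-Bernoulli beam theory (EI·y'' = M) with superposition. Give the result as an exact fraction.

Load 1 — triangular load w₀=5 kN/m (0→w₀ over full span):
  M_1 = 3w₀Lx/20 - w₀L²/30 - w₀x³/(6L) = 3·5·12·(24/5)/20 - 5·12²/30 - 5·(24/5)³/(6·12) = 288/25 kN·m
Load 2 — point force P=20 kN at a=6 m (b=L-a=6):
  M_2 = Pb²(3a+b)x/L³ - Pab²/L²  [x≤a] = 20·6²·(3·6+6)·(24/5)/12³ - 20·6·6²/12² = 18 kN·m
Superposition: M = Σ M_i = 738/25 kN·m ≈ 29.520000 kN·m

M(24/5) = 738/25 kN·m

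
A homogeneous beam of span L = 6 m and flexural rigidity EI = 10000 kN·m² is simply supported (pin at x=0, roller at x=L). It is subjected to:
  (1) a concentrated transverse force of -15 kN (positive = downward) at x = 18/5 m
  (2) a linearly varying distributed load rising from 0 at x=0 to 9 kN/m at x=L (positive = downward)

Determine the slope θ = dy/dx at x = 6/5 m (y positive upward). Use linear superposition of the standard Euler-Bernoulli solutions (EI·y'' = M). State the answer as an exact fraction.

θ(6/5) = -216/390625 rad

Load 1 — point force P=-15 kN at a=18/5 m (b=L-a=12/5):
  θ_1 = -Pb(L²-b²-3x²)/(6LEI)  [x≤a] = -(-15)·(12/5)·(6²-(12/5)²-3·(6/5)²)/(6·6·10000) = 81/31250 rad
Load 2 — triangular load w₀=9 kN/m (0→w₀ over full span):
  θ_2 = -w₀(7L⁴-30L²x²+15x⁴)/(360LEI) = -9·(7·6⁴-30·6²·(6/5)²+15·(6/5)⁴)/(360·6·10000) = -2457/781250 rad
Superposition: θ = Σ θ_i = -216/390625 rad ≈ -0.000553 rad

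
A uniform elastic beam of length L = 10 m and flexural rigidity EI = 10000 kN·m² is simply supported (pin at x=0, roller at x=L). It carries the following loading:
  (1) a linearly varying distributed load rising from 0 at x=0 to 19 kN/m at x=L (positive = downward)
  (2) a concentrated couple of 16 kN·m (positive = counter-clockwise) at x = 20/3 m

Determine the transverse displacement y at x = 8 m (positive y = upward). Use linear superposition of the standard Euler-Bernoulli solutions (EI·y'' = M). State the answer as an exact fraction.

y(8) = -22277/281250 m

Load 1 — triangular load w₀=19 kN/m (0→w₀ over full span):
  y_1 = -w₀x(7L⁴-10L²x²+3x⁴)/(360LEI) = -19·8·(7·10⁴-10·10²·8²+3·8⁴)/(360·10·10000) = -2413/31250 m
Load 2 — applied couple M₀=16 kN·m at a=20/3 m (b=L-a=10/3):
  y_2 = (M₀x³/(6L)-M₀(x-a)²/2+C₁x)/EI  [x>a] with C₁=M₀(3b²-L²)/(6L)=-160/9 = (16·8³/(6·10)-16·(8-(20/3))²/2+(-160/9)·8)/10000 = -56/28125 m
Superposition: y = Σ y_i = -22277/281250 m ≈ -0.079207 m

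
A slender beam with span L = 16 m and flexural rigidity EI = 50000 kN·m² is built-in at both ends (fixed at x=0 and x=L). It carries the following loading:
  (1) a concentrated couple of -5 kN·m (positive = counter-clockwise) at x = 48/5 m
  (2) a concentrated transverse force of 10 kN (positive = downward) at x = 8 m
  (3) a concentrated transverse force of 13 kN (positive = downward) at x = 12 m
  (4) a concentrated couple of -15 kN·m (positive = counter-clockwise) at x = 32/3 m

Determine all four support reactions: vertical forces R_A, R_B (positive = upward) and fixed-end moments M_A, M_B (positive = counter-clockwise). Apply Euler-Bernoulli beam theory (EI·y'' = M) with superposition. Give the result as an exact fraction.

R_A = 853/160 kN, M_A = 463/20 kN·m, R_B = 2827/160 kN, M_B = -997/20 kN·m

Load 1 — applied couple M₀=-5 kN·m at a=48/5 m (b=L-a=32/5):
  R_A = 6M₀ab/L³ = 6·(-5)·(48/5)·(32/5)/16³ = -9/20 kN
  M_A = M₀b(2a-b)/L² = (-5)·(32/5)·(2·(48/5)-(32/5))/16² = -8/5 kN·m
  R_B = -6M₀ab/L³ = -6·(-5)·(48/5)·(32/5)/16³ = 9/20 kN
  M_B = M₀a(2b-a)/L² = (-5)·(48/5)·(2·(32/5)-(48/5))/16² = -3/5 kN·m
Load 2 — point force P=10 kN at a=8 m (b=L-a=8):
  R_A = Pb²(3a+b)/L³ = 10·8²·(3·8+8)/16³ = 5 kN
  M_A = Pab²/L² = 10·8·8²/16² = 20 kN·m
  R_B = Pa²(a+3b)/L³ = 10·8²·(8+3·8)/16³ = 5 kN
  M_B = -Pa²b/L² = -10·8²·8/16² = -20 kN·m
Load 3 — point force P=13 kN at a=12 m (b=L-a=4):
  R_A = Pb²(3a+b)/L³ = 13·4²·(3·12+4)/16³ = 65/32 kN
  M_A = Pab²/L² = 13·12·4²/16² = 39/4 kN·m
  R_B = Pa²(a+3b)/L³ = 13·12²·(12+3·4)/16³ = 351/32 kN
  M_B = -Pa²b/L² = -13·12²·4/16² = -117/4 kN·m
Load 4 — applied couple M₀=-15 kN·m at a=32/3 m (b=L-a=16/3):
  R_A = 6M₀ab/L³ = 6·(-15)·(32/3)·(16/3)/16³ = -5/4 kN
  M_A = M₀b(2a-b)/L² = (-15)·(16/3)·(2·(32/3)-(16/3))/16² = -5 kN·m
  R_B = -6M₀ab/L³ = -6·(-15)·(32/3)·(16/3)/16³ = 5/4 kN
  M_B = M₀a(2b-a)/L² = (-15)·(32/3)·(2·(16/3)-(32/3))/16² = 0 kN·m
Superposition: R_A = 853/160 kN, M_A = 463/20 kN·m, R_B = 2827/160 kN, M_B = -997/20 kN·m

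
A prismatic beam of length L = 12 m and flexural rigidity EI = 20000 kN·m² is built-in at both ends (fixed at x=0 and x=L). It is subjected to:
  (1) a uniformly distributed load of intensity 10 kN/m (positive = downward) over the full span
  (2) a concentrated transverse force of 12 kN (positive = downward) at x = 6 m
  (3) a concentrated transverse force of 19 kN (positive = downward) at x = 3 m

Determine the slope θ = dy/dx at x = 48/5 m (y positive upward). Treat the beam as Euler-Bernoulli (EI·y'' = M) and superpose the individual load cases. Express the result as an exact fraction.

θ(48/5) = 9063/1000000 rad

Load 1 — uniform load w=10 kN/m over full span:
  θ_1 = -wx(L-x)(L-2x)/(12EI) = -10·(48/5)·(12-(48/5))·(12-2·(48/5))/(12·20000) = 108/15625 rad
Load 2 — point force P=12 kN at a=6 m (b=L-a=6):
  θ_2 = Pa²(L-x)(2bL-(3b+a)(L-x))/(2L³EI)  [x>a] = 12·6²·(12-(48/5))·(2·6·12-(3·6+6)·(12-(48/5)))/(2·12³·20000) = 81/62500 rad
Load 3 — point force P=19 kN at a=3 m (b=L-a=9):
  θ_3 = Pa²(L-x)(2bL-(3b+a)(L-x))/(2L³EI)  [x>a] = 19·3²·(12-(48/5))·(2·9·12-(3·9+3)·(12-(48/5)))/(2·12³·20000) = 171/200000 rad
Superposition: θ = Σ θ_i = 9063/1000000 rad ≈ 0.009063 rad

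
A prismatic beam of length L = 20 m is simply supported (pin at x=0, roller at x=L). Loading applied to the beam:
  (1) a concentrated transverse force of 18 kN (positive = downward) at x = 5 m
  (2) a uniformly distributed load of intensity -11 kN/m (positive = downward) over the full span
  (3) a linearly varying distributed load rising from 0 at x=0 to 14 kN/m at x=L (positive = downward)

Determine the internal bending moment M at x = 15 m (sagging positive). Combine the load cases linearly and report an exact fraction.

M(15) = -335/4 kN·m

Load 1 — point force P=18 kN at a=5 m (b=L-a=15):
  M_1 = Pa(L-x)/L  [x>a] = 18·5·(20-15)/20 = 45/2 kN·m
Load 2 — uniform load w=-11 kN/m over full span:
  M_2 = wx(L-x)/2 = (-11)·15·(20-15)/2 = -825/2 kN·m
Load 3 — triangular load w₀=14 kN/m (0→w₀ over full span):
  M_3 = w₀Lx/6 - w₀x³/(6L) = 14·20·15/6 - 14·15³/(6·20) = 1225/4 kN·m
Superposition: M = Σ M_i = -335/4 kN·m ≈ -83.750000 kN·m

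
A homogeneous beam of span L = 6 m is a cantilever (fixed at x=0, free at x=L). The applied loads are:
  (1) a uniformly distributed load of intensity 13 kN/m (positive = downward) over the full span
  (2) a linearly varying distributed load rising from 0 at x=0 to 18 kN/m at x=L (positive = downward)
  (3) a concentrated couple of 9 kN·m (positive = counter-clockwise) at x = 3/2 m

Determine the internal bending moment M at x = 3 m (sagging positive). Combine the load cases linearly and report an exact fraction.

Load 1 — uniform load w=13 kN/m over full span:
  M_1 = -w(L-x)²/2 = -13·(6-3)²/2 = -117/2 kN·m
Load 2 — triangular load w₀=18 kN/m (0→w₀ over full span):
  M_2 = w₀Lx/2 - w₀L²/3 - w₀x³/(6L) = 18·6·3/2 - 18·6²/3 - 18·3³/(6·6) = -135/2 kN·m
Load 3 — applied couple M₀=9 kN·m at a=3/2 m (b=L-a=9/2):
  M_3 = 0  [x>a] = 0 kN·m
Superposition: M = Σ M_i = -126 kN·m ≈ -126.000000 kN·m

M(3) = -126 kN·m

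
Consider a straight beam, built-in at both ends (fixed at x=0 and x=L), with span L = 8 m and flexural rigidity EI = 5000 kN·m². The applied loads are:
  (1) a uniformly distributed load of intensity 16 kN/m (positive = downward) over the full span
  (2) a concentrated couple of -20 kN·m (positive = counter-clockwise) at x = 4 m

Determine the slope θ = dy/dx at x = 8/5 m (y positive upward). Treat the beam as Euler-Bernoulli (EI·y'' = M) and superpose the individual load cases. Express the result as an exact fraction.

θ(8/5) = -974/78125 rad

Load 1 — uniform load w=16 kN/m over full span:
  θ_1 = -wx(L-x)(L-2x)/(12EI) = -16·(8/5)·(8-(8/5))·(8-2·(8/5))/(12·5000) = -1024/78125 rad
Load 2 — applied couple M₀=-20 kN·m at a=4 m (b=L-a=4):
  θ_2 = (R_Ax²/2 - M_Ax)/EI  [x≤a] with R_A=-15/4, M_A=-5 = ((-15/4)·(8/5)²/2 - (-5)·(8/5))/5000 = 2/3125 rad
Superposition: θ = Σ θ_i = -974/78125 rad ≈ -0.012467 rad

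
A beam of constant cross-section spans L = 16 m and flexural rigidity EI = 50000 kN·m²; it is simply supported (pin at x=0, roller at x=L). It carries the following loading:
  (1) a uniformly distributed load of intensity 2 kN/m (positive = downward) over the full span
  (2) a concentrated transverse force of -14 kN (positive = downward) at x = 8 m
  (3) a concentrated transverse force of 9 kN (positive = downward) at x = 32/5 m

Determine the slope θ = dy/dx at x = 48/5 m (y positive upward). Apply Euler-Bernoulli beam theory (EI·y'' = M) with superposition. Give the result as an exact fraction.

θ(48/5) = 1774/1171875 rad

Load 1 — uniform load w=2 kN/m over full span:
  θ_1 = -w(L³-6Lx²+4x³)/(24EI) = -2·(16³-6·16·(48/5)²+4·(48/5)³)/(24·50000) = 2368/1171875 rad
Load 2 — point force P=-14 kN at a=8 m (b=L-a=8):
  θ_2 = -Pa(2L²-6Lx+3x²+a²)/(6LEI)  [x>a] = -(-14)·8·(2·16²-6·16·(48/5)+3·(48/5)²+8²)/(6·16·50000) = -126/78125 rad
Load 3 — point force P=9 kN at a=32/5 m (b=L-a=48/5):
  θ_3 = -Pa(2L²-6Lx+3x²+a²)/(6LEI)  [x>a] = -9·(32/5)·(2·16²-6·16·(48/5)+3·(48/5)²+(32/5)²)/(6·16·50000) = 432/390625 rad
Superposition: θ = Σ θ_i = 1774/1171875 rad ≈ 0.001514 rad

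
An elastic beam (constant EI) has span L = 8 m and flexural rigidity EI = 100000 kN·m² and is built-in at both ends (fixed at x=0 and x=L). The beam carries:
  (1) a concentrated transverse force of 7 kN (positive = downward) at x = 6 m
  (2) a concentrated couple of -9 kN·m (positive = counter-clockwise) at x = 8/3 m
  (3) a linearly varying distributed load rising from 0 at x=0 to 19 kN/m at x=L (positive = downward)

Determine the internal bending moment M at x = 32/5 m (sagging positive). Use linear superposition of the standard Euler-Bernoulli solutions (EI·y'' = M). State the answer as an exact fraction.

M(32/5) = 7789/3000 kN·m

Load 1 — point force P=7 kN at a=6 m (b=L-a=2):
  M_1 = Pa²(a+3b)(L-x)/L³ - Pa²b/L²  [x>a] = 7·6²·(6+3·2)·(8-(32/5))/8³ - 7·6²·2/8² = 63/40 kN·m
Load 2 — applied couple M₀=-9 kN·m at a=8/3 m (b=L-a=16/3):
  M_2 = R_Ax - M_A - M₀  [x>a] with R_A=-3/2, M_A=0 = (-3/2)·(32/5) - 0 - (-9) = -3/5 kN·m
Load 3 — triangular load w₀=19 kN/m (0→w₀ over full span):
  M_3 = 3w₀Lx/20 - w₀L²/30 - w₀x³/(6L) = 3·19·8·(32/5)/20 - 19·8²/30 - 19·(32/5)³/(6·8) = 608/375 kN·m
Superposition: M = Σ M_i = 7789/3000 kN·m ≈ 2.596333 kN·m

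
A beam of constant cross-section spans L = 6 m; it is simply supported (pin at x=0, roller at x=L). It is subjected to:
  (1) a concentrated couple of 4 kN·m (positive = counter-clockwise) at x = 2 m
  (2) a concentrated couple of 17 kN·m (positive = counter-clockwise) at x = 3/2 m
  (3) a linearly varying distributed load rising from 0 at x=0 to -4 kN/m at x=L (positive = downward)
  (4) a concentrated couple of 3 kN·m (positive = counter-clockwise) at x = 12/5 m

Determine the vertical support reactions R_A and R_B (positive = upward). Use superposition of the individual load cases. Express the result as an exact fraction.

R_A = 0 kN, R_B = -12 kN

Load 1 — applied couple M₀=4 kN·m at a=2 m (b=L-a=4):
  R_A = M₀/L = 4/6 = 2/3 kN
  R_B = -M₀/L = -4/6 = -2/3 kN
Load 2 — applied couple M₀=17 kN·m at a=3/2 m (b=L-a=9/2):
  R_A = M₀/L = 17/6 kN
  R_B = -M₀/L = -17/6 kN
Load 3 — triangular load w₀=-4 kN/m (0→w₀ over full span):
  R_A = w₀L/6 = (-4)·6/6 = -4 kN
  R_B = w₀L/3 = (-4)·6/3 = -8 kN
Load 4 — applied couple M₀=3 kN·m at a=12/5 m (b=L-a=18/5):
  R_A = M₀/L = 3/6 = 1/2 kN
  R_B = -M₀/L = -3/6 = -1/2 kN
Superposition: R_A = 0 kN, R_B = -12 kN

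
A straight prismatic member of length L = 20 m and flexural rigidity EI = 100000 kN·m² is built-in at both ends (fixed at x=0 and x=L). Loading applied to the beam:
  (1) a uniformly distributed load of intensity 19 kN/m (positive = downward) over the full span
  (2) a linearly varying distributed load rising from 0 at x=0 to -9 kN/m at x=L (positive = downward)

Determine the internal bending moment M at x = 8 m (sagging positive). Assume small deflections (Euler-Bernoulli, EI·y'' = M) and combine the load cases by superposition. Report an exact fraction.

M(8) = 3316/15 kN·m

Load 1 — uniform load w=19 kN/m over full span:
  M_1 = wLx/2 - wL²/12 - wx²/2 = 19·20·8/2 - 19·20²/12 - 19·8²/2 = 836/3 kN·m
Load 2 — triangular load w₀=-9 kN/m (0→w₀ over full span):
  M_2 = 3w₀Lx/20 - w₀L²/30 - w₀x³/(6L) = 3·(-9)·20·8/20 - (-9)·20²/30 - (-9)·8³/(6·20) = -288/5 kN·m
Superposition: M = Σ M_i = 3316/15 kN·m ≈ 221.066667 kN·m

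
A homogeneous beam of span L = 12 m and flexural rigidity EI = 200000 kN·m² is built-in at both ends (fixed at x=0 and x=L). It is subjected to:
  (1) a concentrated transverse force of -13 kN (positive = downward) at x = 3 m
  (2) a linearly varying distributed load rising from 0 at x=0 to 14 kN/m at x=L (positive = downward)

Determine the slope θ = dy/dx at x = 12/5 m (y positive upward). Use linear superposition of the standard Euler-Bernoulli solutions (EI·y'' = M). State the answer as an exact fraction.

Load 1 — point force P=-13 kN at a=3 m (b=L-a=9):
  θ_1 = -Pb²x(2aL-(3a+b)x)/(2L³EI)  [x≤a] = -(-13)·9²·(12/5)·(2·3·12-(3·3+9)·(12/5))/(2·12³·200000) = 1053/10000000 rad
Load 2 — triangular load w₀=14 kN/m (0→w₀ over full span):
  θ_2 = -w₀(2x(L-x)(L-2x)(x+2L)+x²(L-x)²)/(120LEI) = -14·(2·(12/5)·(12-(12/5))·(12-2·(12/5))·((12/5)+2·12)+(12/5)²·(12-(12/5))²)/(120·12·200000) = -882/1953125 rad
Superposition: θ = Σ θ_i = -86571/250000000 rad ≈ -0.000346 rad

θ(12/5) = -86571/250000000 rad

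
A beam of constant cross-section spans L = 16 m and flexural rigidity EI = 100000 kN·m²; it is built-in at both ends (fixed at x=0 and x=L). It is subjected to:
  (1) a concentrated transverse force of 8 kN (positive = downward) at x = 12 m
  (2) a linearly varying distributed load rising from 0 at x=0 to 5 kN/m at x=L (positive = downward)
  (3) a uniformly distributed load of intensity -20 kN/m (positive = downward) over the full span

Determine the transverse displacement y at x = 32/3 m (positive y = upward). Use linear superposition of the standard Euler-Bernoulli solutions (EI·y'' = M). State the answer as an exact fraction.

y(32/3) = 51232/2278125 m

Load 1 — point force P=8 kN at a=12 m (b=L-a=4):
  y_1 = -Pb²x²(3aL-(3a+b)x)/(6L³EI)  [x≤a] = -8·4²·(32/3)²·(3·12·16-(3·12+4)·(32/3))/(6·16³·100000) = -224/253125 m
Load 2 — triangular load w₀=5 kN/m (0→w₀ over full span):
  y_2 = -w₀x²(L-x)²(x+2L)/(120LEI) = -5·(32/3)²·(16-(32/3))²·((32/3)+2·16)/(120·16·100000) = -8192/2278125 m
Load 3 — uniform load w=-20 kN/m over full span:
  y_3 = -wx²(L-x)²/(24EI) = -(-20)·(32/3)²·(16-(32/3))²/(24·100000) = 4096/151875 m
Superposition: y = Σ y_i = 51232/2278125 m ≈ 0.022489 m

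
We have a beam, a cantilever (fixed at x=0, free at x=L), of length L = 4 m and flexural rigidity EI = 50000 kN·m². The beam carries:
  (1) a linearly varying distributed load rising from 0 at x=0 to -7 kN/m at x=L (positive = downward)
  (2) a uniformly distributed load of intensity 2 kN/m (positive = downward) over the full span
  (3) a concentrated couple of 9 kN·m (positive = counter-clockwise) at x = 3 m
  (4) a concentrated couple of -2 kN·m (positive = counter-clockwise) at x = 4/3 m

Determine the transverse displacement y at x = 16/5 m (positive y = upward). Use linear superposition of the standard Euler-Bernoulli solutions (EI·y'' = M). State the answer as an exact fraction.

y(16/5) = 31432031/14062500000 m

Load 1 — triangular load w₀=-7 kN/m (0→w₀ over full span):
  y_1 = (w₀Lx³/12-w₀L²x²/6-w₀x⁵/(120L))/EI = ((-7)·4·(16/5)³/12-(-7)·4²·(16/5)²/6-(-7)·(16/5)⁵/(120·4))/50000 = 350336/146484375 m
Load 2 — uniform load w=2 kN/m over full span:
  y_2 = -wx²(x²-4Lx+6L²)/(24EI) = -2·(16/5)²·((16/5)²-4·4·(16/5)+6·4²)/(24·50000) = -5504/5859375 m
Load 3 — applied couple M₀=9 kN·m at a=3 m (b=L-a=1):
  y_3 = M₀a(2x-a)/(2EI)  [x>a] = 9·3·(2·(16/5)-3)/(2·50000) = 459/500000 m
Load 4 — applied couple M₀=-2 kN·m at a=4/3 m (b=L-a=8/3):
  y_4 = M₀a(2x-a)/(2EI)  [x>a] = (-2)·(4/3)·(2·(16/5)-(4/3))/(2·50000) = -19/140625 m
Superposition: y = Σ y_i = 31432031/14062500000 m ≈ 0.002235 m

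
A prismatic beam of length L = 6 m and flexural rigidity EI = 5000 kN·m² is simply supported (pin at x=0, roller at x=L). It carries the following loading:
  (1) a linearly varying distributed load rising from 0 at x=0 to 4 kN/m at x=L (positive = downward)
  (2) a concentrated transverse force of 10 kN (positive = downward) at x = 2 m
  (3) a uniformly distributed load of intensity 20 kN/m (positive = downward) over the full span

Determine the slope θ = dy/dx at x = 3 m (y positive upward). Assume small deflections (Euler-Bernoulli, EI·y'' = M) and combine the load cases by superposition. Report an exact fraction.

θ(3) = 311/900000 rad

Load 1 — triangular load w₀=4 kN/m (0→w₀ over full span):
  θ_1 = -w₀(7L⁴-30L²x²+15x⁴)/(360LEI) = -4·(7·6⁴-30·6²·3²+15·3⁴)/(360·6·5000) = -21/100000 rad
Load 2 — point force P=10 kN at a=2 m (b=L-a=4):
  θ_2 = -Pa(2L²-6Lx+3x²+a²)/(6LEI)  [x>a] = -10·2·(2·6²-6·6·3+3·3²+2²)/(6·6·5000) = 1/1800 rad
Load 3 — uniform load w=20 kN/m over full span:
  θ_3 = -w(L³-6Lx²+4x³)/(24EI) = -20·(6³-6·6·3²+4·3³)/(24·5000) = 0 rad
Superposition: θ = Σ θ_i = 311/900000 rad ≈ 0.000346 rad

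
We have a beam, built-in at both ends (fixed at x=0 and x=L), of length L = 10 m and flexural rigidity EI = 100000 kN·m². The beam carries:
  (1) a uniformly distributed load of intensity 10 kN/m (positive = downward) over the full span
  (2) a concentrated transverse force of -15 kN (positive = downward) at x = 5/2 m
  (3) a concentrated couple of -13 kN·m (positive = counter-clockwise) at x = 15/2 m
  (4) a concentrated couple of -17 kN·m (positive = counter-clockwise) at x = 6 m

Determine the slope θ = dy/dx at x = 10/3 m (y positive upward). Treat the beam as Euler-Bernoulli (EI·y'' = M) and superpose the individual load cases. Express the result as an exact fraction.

θ(10/3) = -150887/324000000 rad

Load 1 — uniform load w=10 kN/m over full span:
  θ_1 = -wx(L-x)(L-2x)/(12EI) = -10·(10/3)·(10-(10/3))·(10-2·(10/3))/(12·100000) = -1/1620 rad
Load 2 — point force P=-15 kN at a=5/2 m (b=L-a=15/2):
  θ_2 = Pa²(L-x)(2bL-(3b+a)(L-x))/(2L³EI)  [x>a] = (-15)·(5/2)²·(10-(10/3))·(2·(15/2)·10-(3·(15/2)+(5/2))·(10-(10/3)))/(2·10³·100000) = 1/19200 rad
Load 3 — applied couple M₀=-13 kN·m at a=15/2 m (b=L-a=5/2):
  θ_3 = (R_Ax²/2 - M_Ax)/EI  [x≤a] with R_A=-117/80, M_A=-65/16 = ((-117/80)·(10/3)²/2 - (-65/16)·(10/3))/100000 = 13/240000 rad
Load 4 — applied couple M₀=-17 kN·m at a=6 m (b=L-a=4):
  θ_4 = (R_Ax²/2 - M_Ax)/EI  [x≤a] with R_A=-306/125, M_A=-136/25 = ((-306/125)·(10/3)²/2 - (-136/25)·(10/3))/100000 = 17/375000 rad
Superposition: θ = Σ θ_i = -150887/324000000 rad ≈ -0.000466 rad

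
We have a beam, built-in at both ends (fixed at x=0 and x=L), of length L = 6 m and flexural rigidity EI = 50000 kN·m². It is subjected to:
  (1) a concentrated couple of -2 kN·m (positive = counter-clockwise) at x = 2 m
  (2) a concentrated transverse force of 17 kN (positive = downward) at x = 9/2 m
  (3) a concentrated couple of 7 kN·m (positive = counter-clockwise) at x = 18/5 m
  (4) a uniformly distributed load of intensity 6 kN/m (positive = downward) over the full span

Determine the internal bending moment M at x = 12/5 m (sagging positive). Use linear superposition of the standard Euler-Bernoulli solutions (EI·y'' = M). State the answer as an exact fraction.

M(12/5) = 146869/12000 kN·m

Load 1 — applied couple M₀=-2 kN·m at a=2 m (b=L-a=4):
  M_1 = R_Ax - M_A - M₀  [x>a] with R_A=-4/9, M_A=0 = (-4/9)·(12/5) - 0 - (-2) = 14/15 kN·m
Load 2 — point force P=17 kN at a=9/2 m (b=L-a=3/2):
  M_2 = Pb²(3a+b)x/L³ - Pab²/L²  [x≤a] = 17·(3/2)²·(3·(9/2)+(3/2))·(12/5)/6³ - 17·(9/2)·(3/2)²/6² = 51/32 kN·m
Load 3 — applied couple M₀=7 kN·m at a=18/5 m (b=L-a=12/5):
  M_3 = R_Ax - M_A  [x≤a] with R_A=42/25, M_A=56/25 = (42/25)·(12/5) - (56/25) = 224/125 kN·m
Load 4 — uniform load w=6 kN/m over full span:
  M_4 = wLx/2 - wL²/12 - wx²/2 = 6·6·(12/5)/2 - 6·6²/12 - 6·(12/5)²/2 = 198/25 kN·m
Superposition: M = Σ M_i = 146869/12000 kN·m ≈ 12.239083 kN·m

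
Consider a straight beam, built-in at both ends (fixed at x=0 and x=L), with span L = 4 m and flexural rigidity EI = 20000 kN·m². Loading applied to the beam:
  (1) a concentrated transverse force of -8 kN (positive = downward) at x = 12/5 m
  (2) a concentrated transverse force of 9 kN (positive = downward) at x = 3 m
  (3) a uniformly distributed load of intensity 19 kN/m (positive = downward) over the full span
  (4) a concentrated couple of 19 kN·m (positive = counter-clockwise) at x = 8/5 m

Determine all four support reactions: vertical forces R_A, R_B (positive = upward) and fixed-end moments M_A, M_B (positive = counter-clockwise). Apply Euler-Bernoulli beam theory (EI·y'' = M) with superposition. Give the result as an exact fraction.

Load 1 — point force P=-8 kN at a=12/5 m (b=L-a=8/5):
  R_A = Pb²(3a+b)/L³ = (-8)·(8/5)²·(3·(12/5)+(8/5))/4³ = -352/125 kN
  M_A = Pab²/L² = (-8)·(12/5)·(8/5)²/4² = -384/125 kN·m
  R_B = Pa²(a+3b)/L³ = (-8)·(12/5)²·((12/5)+3·(8/5))/4³ = -648/125 kN
  M_B = -Pa²b/L² = -(-8)·(12/5)²·(8/5)/4² = 576/125 kN·m
Load 2 — point force P=9 kN at a=3 m (b=L-a=1):
  R_A = Pb²(3a+b)/L³ = 9·1²·(3·3+1)/4³ = 45/32 kN
  M_A = Pab²/L² = 9·3·1²/4² = 27/16 kN·m
  R_B = Pa²(a+3b)/L³ = 9·3²·(3+3·1)/4³ = 243/32 kN
  M_B = -Pa²b/L² = -9·3²·1/4² = -81/16 kN·m
Load 3 — uniform load w=19 kN/m over full span:
  R_A = wL/2 = 19·4/2 = 38 kN
  M_A = wL²/12 = 19·4²/12 = 76/3 kN·m
  R_B = wL/2 = 19·4/2 = 38 kN
  M_B = -wL²/12 = -19·4²/12 = -76/3 kN·m
Load 4 — applied couple M₀=19 kN·m at a=8/5 m (b=L-a=12/5):
  R_A = 6M₀ab/L³ = 6·19·(8/5)·(12/5)/4³ = 171/25 kN
  M_A = M₀b(2a-b)/L² = 19·(12/5)·(2·(8/5)-(12/5))/4² = 57/25 kN·m
  R_B = -6M₀ab/L³ = -6·19·(8/5)·(12/5)/4³ = -171/25 kN
  M_B = M₀a(2b-a)/L² = 19·(8/5)·(2·(12/5)-(8/5))/4² = 152/25 kN·m
Superposition: R_A = 173721/4000 kN, M_A = 157373/6000 kN·m, R_B = 134279/4000 kN, M_B = -118247/6000 kN·m

R_A = 173721/4000 kN, M_A = 157373/6000 kN·m, R_B = 134279/4000 kN, M_B = -118247/6000 kN·m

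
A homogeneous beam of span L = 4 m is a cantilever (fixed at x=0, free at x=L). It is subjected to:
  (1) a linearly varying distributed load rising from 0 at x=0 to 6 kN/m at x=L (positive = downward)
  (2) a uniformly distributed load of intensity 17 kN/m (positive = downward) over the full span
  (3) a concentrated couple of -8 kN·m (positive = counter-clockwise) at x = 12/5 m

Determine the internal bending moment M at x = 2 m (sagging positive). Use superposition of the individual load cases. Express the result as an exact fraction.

Load 1 — triangular load w₀=6 kN/m (0→w₀ over full span):
  M_1 = w₀Lx/2 - w₀L²/3 - w₀x³/(6L) = 6·4·2/2 - 6·4²/3 - 6·2³/(6·4) = -10 kN·m
Load 2 — uniform load w=17 kN/m over full span:
  M_2 = -w(L-x)²/2 = -17·(4-2)²/2 = -34 kN·m
Load 3 — applied couple M₀=-8 kN·m at a=12/5 m (b=L-a=8/5):
  M_3 = M₀  [x≤a] = (-8) = -8 kN·m
Superposition: M = Σ M_i = -52 kN·m ≈ -52.000000 kN·m

M(2) = -52 kN·m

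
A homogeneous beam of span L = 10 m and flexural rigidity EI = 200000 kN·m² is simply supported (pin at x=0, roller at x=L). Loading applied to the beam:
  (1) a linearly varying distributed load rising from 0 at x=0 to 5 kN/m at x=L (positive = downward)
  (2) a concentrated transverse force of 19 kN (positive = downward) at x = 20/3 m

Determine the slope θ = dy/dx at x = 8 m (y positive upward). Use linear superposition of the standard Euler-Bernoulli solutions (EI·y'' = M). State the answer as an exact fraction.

θ(8) = 14261/16200000 rad

Load 1 — triangular load w₀=5 kN/m (0→w₀ over full span):
  θ_1 = -w₀(7L⁴-30L²x²+15x⁴)/(360LEI) = -5·(7·10⁴-30·10²·8²+15·8⁴)/(360·10·200000) = 757/1800000 rad
Load 2 — point force P=19 kN at a=20/3 m (b=L-a=10/3):
  θ_2 = -Pa(2L²-6Lx+3x²+a²)/(6LEI)  [x>a] = -19·(20/3)·(2·10²-6·10·8+3·8²+(20/3)²)/(6·10·200000) = 931/2025000 rad
Superposition: θ = Σ θ_i = 14261/16200000 rad ≈ 0.000880 rad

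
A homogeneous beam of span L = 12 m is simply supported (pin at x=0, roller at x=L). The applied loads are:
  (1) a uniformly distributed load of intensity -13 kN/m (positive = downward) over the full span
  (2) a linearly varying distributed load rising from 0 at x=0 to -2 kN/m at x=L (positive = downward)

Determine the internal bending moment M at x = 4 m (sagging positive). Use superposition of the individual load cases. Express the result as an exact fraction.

Load 1 — uniform load w=-13 kN/m over full span:
  M_1 = wx(L-x)/2 = (-13)·4·(12-4)/2 = -208 kN·m
Load 2 — triangular load w₀=-2 kN/m (0→w₀ over full span):
  M_2 = w₀Lx/6 - w₀x³/(6L) = (-2)·12·4/6 - (-2)·4³/(6·12) = -128/9 kN·m
Superposition: M = Σ M_i = -2000/9 kN·m ≈ -222.222222 kN·m

M(4) = -2000/9 kN·m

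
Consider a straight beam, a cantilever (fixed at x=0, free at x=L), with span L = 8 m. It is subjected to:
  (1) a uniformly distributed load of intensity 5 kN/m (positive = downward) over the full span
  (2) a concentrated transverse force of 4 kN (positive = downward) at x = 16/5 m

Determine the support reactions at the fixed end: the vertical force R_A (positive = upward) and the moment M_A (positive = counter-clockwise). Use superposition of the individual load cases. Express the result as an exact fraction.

R_A = 44 kN, M_A = 864/5 kN·m

Load 1 — uniform load w=5 kN/m over full span:
  R_A = wL = 5·8 = 40 kN
  M_A = wL²/2 = 5·8²/2 = 160 kN·m
Load 2 — point force P=4 kN at a=16/5 m (b=L-a=24/5):
  R_A = P = 4 kN
  M_A = Pa = 4·(16/5) = 64/5 kN·m
Superposition: R_A = 44 kN, M_A = 864/5 kN·m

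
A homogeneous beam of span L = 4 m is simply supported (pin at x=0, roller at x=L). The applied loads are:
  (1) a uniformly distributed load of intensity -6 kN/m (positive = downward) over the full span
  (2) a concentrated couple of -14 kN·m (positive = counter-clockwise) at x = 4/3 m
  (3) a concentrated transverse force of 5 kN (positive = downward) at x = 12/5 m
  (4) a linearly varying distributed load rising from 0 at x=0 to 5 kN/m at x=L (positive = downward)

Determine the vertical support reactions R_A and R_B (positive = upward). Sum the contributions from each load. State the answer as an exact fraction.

Load 1 — uniform load w=-6 kN/m over full span:
  R_A = wL/2 = (-6)·4/2 = -12 kN
  R_B = wL/2 = (-6)·4/2 = -12 kN
Load 2 — applied couple M₀=-14 kN·m at a=4/3 m (b=L-a=8/3):
  R_A = M₀/L = (-14)/4 = -7/2 kN
  R_B = -M₀/L = -(-14)/4 = 7/2 kN
Load 3 — point force P=5 kN at a=12/5 m (b=L-a=8/5):
  R_A = Pb/L = 5·(8/5)/4 = 2 kN
  R_B = Pa/L = 5·(12/5)/4 = 3 kN
Load 4 — triangular load w₀=5 kN/m (0→w₀ over full span):
  R_A = w₀L/6 = 5·4/6 = 10/3 kN
  R_B = w₀L/3 = 5·4/3 = 20/3 kN
Superposition: R_A = -61/6 kN, R_B = 7/6 kN

R_A = -61/6 kN, R_B = 7/6 kN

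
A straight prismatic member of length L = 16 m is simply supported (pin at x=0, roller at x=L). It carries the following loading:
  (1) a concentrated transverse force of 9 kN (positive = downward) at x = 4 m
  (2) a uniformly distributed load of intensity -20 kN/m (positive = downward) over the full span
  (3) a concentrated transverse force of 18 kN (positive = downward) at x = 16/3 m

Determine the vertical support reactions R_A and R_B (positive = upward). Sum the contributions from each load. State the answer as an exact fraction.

Load 1 — point force P=9 kN at a=4 m (b=L-a=12):
  R_A = Pb/L = 9·12/16 = 27/4 kN
  R_B = Pa/L = 9·4/16 = 9/4 kN
Load 2 — uniform load w=-20 kN/m over full span:
  R_A = wL/2 = (-20)·16/2 = -160 kN
  R_B = wL/2 = (-20)·16/2 = -160 kN
Load 3 — point force P=18 kN at a=16/3 m (b=L-a=32/3):
  R_A = Pb/L = 18·(32/3)/16 = 12 kN
  R_B = Pa/L = 18·(16/3)/16 = 6 kN
Superposition: R_A = -565/4 kN, R_B = -607/4 kN

R_A = -565/4 kN, R_B = -607/4 kN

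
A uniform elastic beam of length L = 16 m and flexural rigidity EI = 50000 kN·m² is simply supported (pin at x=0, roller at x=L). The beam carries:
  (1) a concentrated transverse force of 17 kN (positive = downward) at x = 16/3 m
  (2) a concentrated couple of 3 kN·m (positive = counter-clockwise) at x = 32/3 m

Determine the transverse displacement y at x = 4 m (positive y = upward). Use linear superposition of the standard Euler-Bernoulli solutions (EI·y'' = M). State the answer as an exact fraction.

Load 1 — point force P=17 kN at a=16/3 m (b=L-a=32/3):
  y_1 = -Pbx(L²-b²-x²)/(6LEI)  [x≤a] = -17·(32/3)·4·(16²-(32/3)²-4²)/(6·16·50000) = -4828/253125 m
Load 2 — applied couple M₀=3 kN·m at a=32/3 m (b=L-a=16/3):
  y_2 = (M₀x³/(6L)+C₁x)/EI  [x≤a] with C₁=M₀(3b²-L²)/(6L)=-16/3 = (3·4³/(6·16)+(-16/3)·4)/50000 = -29/75000 m
Superposition: y = Σ y_i = -39407/2025000 m ≈ -0.019460 m

y(4) = -39407/2025000 m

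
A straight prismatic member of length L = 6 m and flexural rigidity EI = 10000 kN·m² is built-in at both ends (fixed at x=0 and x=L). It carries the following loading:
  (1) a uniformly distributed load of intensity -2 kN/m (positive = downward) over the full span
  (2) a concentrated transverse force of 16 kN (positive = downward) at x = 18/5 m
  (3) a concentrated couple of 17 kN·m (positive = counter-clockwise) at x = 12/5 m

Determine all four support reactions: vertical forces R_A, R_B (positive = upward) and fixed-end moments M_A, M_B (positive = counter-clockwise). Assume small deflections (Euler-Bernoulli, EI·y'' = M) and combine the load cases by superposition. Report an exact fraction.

R_A = 464/125 kN, M_A = 657/125 kN·m, R_B = 36/125 kN, M_B = -298/125 kN·m

Load 1 — uniform load w=-2 kN/m over full span:
  R_A = wL/2 = (-2)·6/2 = -6 kN
  M_A = wL²/12 = (-2)·6²/12 = -6 kN·m
  R_B = wL/2 = (-2)·6/2 = -6 kN
  M_B = -wL²/12 = -(-2)·6²/12 = 6 kN·m
Load 2 — point force P=16 kN at a=18/5 m (b=L-a=12/5):
  R_A = Pb²(3a+b)/L³ = 16·(12/5)²·(3·(18/5)+(12/5))/6³ = 704/125 kN
  M_A = Pab²/L² = 16·(18/5)·(12/5)²/6² = 1152/125 kN·m
  R_B = Pa²(a+3b)/L³ = 16·(18/5)²·((18/5)+3·(12/5))/6³ = 1296/125 kN
  M_B = -Pa²b/L² = -16·(18/5)²·(12/5)/6² = -1728/125 kN·m
Load 3 — applied couple M₀=17 kN·m at a=12/5 m (b=L-a=18/5):
  R_A = 6M₀ab/L³ = 6·17·(12/5)·(18/5)/6³ = 102/25 kN
  M_A = M₀b(2a-b)/L² = 17·(18/5)·(2·(12/5)-(18/5))/6² = 51/25 kN·m
  R_B = -6M₀ab/L³ = -6·17·(12/5)·(18/5)/6³ = -102/25 kN
  M_B = M₀a(2b-a)/L² = 17·(12/5)·(2·(18/5)-(12/5))/6² = 136/25 kN·m
Superposition: R_A = 464/125 kN, M_A = 657/125 kN·m, R_B = 36/125 kN, M_B = -298/125 kN·m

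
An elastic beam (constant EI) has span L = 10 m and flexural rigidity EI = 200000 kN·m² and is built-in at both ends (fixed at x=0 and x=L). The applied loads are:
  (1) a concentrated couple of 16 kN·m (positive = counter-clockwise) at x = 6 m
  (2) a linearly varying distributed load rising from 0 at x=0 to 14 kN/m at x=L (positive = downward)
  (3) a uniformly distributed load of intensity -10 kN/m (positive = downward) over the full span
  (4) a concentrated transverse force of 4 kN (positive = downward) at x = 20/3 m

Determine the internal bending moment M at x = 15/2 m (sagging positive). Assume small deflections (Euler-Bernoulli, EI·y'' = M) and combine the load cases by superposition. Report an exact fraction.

M(15/2) = -4097/10800 kN·m

Load 1 — applied couple M₀=16 kN·m at a=6 m (b=L-a=4):
  M_1 = R_Ax - M_A - M₀  [x>a] with R_A=288/125, M_A=128/25 = (288/125)·(15/2) - (128/25) - 16 = -96/25 kN·m
Load 2 — triangular load w₀=14 kN/m (0→w₀ over full span):
  M_2 = 3w₀Lx/20 - w₀L²/30 - w₀x³/(6L) = 3·14·10·(15/2)/20 - 14·10²/30 - 14·(15/2)³/(6·10) = 595/48 kN·m
Load 3 — uniform load w=-10 kN/m over full span:
  M_3 = wLx/2 - wL²/12 - wx²/2 = (-10)·10·(15/2)/2 - (-10)·10²/12 - (-10)·(15/2)²/2 = -125/12 kN·m
Load 4 — point force P=4 kN at a=20/3 m (b=L-a=10/3):
  M_4 = Pa²(a+3b)(L-x)/L³ - Pa²b/L²  [x>a] = 4·(20/3)²·((20/3)+3·(10/3))·(10-(15/2))/10³ - 4·(20/3)²·(10/3)/10² = 40/27 kN·m
Superposition: M = Σ M_i = -4097/10800 kN·m ≈ -0.379352 kN·m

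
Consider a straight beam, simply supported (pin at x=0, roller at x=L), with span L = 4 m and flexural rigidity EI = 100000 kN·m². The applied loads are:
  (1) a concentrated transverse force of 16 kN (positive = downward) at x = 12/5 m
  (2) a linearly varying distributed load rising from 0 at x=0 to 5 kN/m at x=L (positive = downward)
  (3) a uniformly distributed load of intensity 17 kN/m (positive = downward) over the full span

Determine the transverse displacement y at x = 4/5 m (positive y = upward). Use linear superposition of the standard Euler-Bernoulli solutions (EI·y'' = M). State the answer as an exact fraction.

y(4/5) = -4812/9765625 m

Load 1 — point force P=16 kN at a=12/5 m (b=L-a=8/5):
  y_1 = -Pbx(L²-b²-x²)/(6LEI)  [x≤a] = -16·(8/5)·(4/5)·(4²-(8/5)²-(4/5)²)/(6·4·100000) = -128/1171875 m
Load 2 — triangular load w₀=5 kN/m (0→w₀ over full span):
  y_2 = -w₀x(7L⁴-10L²x²+3x⁴)/(360LEI) = -5·(4/5)·(7·4⁴-10·4²·(4/5)²+3·(4/5)⁴)/(360·4·100000) = -1376/29296875 m
Load 3 — uniform load w=17 kN/m over full span:
  y_3 = -wx(L³-2Lx²+x³)/(24EI) = -17·(4/5)·(4³-2·4·(4/5)²+(4/5)³)/(24·100000) = -1972/5859375 m
Superposition: y = Σ y_i = -4812/9765625 m ≈ -0.000493 m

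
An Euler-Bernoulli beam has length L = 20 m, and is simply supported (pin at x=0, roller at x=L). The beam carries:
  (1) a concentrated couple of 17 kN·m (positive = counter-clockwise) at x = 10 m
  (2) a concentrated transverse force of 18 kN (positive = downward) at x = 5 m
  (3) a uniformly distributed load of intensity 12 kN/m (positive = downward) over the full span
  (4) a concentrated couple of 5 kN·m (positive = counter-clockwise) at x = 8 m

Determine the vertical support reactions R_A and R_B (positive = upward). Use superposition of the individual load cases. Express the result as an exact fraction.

R_A = 673/5 kN, R_B = 617/5 kN

Load 1 — applied couple M₀=17 kN·m at a=10 m (b=L-a=10):
  R_A = M₀/L = 17/20 kN
  R_B = -M₀/L = -17/20 kN
Load 2 — point force P=18 kN at a=5 m (b=L-a=15):
  R_A = Pb/L = 18·15/20 = 27/2 kN
  R_B = Pa/L = 18·5/20 = 9/2 kN
Load 3 — uniform load w=12 kN/m over full span:
  R_A = wL/2 = 12·20/2 = 120 kN
  R_B = wL/2 = 12·20/2 = 120 kN
Load 4 — applied couple M₀=5 kN·m at a=8 m (b=L-a=12):
  R_A = M₀/L = 5/20 = 1/4 kN
  R_B = -M₀/L = -5/20 = -1/4 kN
Superposition: R_A = 673/5 kN, R_B = 617/5 kN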